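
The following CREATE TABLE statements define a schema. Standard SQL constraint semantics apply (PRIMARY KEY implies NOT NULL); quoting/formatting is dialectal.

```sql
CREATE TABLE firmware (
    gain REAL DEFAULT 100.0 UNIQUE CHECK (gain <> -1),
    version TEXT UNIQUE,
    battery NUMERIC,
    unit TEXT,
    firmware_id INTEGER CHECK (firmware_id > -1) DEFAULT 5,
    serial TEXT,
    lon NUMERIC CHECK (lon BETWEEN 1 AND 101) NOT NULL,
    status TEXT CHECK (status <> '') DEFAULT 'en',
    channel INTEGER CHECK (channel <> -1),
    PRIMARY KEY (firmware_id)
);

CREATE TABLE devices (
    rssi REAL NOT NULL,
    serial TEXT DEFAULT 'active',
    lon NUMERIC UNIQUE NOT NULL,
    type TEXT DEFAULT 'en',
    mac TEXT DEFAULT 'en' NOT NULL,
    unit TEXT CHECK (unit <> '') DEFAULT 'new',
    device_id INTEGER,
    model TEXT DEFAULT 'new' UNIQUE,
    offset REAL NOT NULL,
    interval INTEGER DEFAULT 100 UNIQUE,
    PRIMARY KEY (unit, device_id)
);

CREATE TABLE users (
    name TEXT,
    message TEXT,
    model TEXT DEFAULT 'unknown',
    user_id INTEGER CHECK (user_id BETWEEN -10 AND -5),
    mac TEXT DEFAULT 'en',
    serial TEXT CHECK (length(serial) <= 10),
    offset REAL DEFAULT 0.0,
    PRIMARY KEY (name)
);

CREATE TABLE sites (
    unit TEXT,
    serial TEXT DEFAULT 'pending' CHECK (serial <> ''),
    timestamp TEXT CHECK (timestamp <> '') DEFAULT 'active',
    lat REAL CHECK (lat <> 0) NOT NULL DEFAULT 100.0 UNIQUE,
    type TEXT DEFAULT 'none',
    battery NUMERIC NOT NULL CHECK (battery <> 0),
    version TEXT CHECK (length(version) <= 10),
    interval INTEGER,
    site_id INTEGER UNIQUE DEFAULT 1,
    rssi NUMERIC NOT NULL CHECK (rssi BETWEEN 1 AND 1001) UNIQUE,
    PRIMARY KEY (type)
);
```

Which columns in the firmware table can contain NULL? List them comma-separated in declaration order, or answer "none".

gain, version, battery, unit, serial, status, channel

- gain: CHECK does not forbid NULL (a CHECK constraint passes when its expression is NULL) → nullable.
- version: UNIQUE does not imply NOT NULL → nullable.
- battery: no NOT NULL constraint applies → nullable.
- unit: no NOT NULL constraint applies → nullable.
- firmware_id: part of the PRIMARY KEY, which implies NOT NULL → not nullable.
- serial: no NOT NULL constraint applies → nullable.
- lon: declared NOT NULL → not nullable.
- status: CHECK does not forbid NULL (a CHECK constraint passes when its expression is NULL) → nullable.
- channel: CHECK does not forbid NULL (a CHECK constraint passes when its expression is NULL) → nullable.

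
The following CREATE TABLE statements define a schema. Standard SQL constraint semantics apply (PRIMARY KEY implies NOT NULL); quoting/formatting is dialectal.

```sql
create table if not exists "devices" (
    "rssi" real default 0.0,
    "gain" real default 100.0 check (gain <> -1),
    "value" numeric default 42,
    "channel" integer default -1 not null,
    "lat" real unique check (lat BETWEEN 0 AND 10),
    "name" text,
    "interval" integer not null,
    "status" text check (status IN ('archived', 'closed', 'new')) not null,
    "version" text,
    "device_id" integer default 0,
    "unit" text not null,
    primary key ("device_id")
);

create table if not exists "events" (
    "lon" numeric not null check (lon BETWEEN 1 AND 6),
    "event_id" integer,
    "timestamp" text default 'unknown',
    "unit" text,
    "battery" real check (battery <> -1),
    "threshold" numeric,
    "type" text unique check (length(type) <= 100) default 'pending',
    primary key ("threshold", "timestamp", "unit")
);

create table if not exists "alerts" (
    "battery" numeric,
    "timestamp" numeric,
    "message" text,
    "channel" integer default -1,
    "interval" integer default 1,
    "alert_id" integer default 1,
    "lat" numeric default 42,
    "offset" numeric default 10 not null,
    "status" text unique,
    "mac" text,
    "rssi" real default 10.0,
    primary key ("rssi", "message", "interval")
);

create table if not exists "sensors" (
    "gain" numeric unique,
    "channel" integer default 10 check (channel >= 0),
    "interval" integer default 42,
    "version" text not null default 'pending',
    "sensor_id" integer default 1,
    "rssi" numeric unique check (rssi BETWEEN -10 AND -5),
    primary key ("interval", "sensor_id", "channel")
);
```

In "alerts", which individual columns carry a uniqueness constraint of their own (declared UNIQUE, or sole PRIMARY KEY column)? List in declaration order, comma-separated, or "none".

status

- battery: no UNIQUE or single-column PK constraint.
- timestamp: no UNIQUE or single-column PK constraint.
- message: part of a composite PRIMARY KEY — only the tuple is unique, not this column on its own.
- channel: no UNIQUE or single-column PK constraint.
- interval: part of a composite PRIMARY KEY — only the tuple is unique, not this column on its own.
- alert_id: no UNIQUE or single-column PK constraint.
- lat: no UNIQUE or single-column PK constraint.
- offset: no UNIQUE or single-column PK constraint.
- status: declared UNIQUE → unique.
- mac: no UNIQUE or single-column PK constraint.
- rssi: part of a composite PRIMARY KEY — only the tuple is unique, not this column on its own.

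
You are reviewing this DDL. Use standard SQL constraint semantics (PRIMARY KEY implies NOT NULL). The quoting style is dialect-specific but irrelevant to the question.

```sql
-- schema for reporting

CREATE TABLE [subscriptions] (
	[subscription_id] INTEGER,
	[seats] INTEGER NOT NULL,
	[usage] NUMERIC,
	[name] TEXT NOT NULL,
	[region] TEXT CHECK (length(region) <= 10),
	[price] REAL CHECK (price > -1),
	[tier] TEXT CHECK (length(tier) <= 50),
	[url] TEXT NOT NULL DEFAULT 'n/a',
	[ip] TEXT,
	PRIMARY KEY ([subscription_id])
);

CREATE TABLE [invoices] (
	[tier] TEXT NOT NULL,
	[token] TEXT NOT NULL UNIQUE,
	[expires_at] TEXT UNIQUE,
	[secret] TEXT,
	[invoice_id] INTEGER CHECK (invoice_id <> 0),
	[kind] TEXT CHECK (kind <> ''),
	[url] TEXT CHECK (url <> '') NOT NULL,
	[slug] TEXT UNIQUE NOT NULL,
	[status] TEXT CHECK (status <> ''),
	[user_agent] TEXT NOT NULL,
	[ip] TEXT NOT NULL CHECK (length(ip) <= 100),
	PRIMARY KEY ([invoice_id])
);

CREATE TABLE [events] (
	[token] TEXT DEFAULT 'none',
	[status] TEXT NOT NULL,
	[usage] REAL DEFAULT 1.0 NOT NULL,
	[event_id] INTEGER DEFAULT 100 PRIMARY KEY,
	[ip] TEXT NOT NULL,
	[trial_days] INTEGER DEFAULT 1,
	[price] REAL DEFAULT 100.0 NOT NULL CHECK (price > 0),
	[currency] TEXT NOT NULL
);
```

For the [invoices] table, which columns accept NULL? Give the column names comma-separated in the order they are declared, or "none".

- tier: declared NOT NULL → not nullable.
- token: declared NOT NULL → not nullable.
- expires_at: UNIQUE does not imply NOT NULL → nullable.
- secret: no NOT NULL constraint applies → nullable.
- invoice_id: part of the PRIMARY KEY, which implies NOT NULL → not nullable.
- kind: CHECK does not forbid NULL (a CHECK constraint passes when its expression is NULL) → nullable.
- url: declared NOT NULL → not nullable.
- slug: declared NOT NULL → not nullable.
- status: CHECK does not forbid NULL (a CHECK constraint passes when its expression is NULL) → nullable.
- user_agent: declared NOT NULL → not nullable.
- ip: declared NOT NULL → not nullable.

expires_at, secret, kind, status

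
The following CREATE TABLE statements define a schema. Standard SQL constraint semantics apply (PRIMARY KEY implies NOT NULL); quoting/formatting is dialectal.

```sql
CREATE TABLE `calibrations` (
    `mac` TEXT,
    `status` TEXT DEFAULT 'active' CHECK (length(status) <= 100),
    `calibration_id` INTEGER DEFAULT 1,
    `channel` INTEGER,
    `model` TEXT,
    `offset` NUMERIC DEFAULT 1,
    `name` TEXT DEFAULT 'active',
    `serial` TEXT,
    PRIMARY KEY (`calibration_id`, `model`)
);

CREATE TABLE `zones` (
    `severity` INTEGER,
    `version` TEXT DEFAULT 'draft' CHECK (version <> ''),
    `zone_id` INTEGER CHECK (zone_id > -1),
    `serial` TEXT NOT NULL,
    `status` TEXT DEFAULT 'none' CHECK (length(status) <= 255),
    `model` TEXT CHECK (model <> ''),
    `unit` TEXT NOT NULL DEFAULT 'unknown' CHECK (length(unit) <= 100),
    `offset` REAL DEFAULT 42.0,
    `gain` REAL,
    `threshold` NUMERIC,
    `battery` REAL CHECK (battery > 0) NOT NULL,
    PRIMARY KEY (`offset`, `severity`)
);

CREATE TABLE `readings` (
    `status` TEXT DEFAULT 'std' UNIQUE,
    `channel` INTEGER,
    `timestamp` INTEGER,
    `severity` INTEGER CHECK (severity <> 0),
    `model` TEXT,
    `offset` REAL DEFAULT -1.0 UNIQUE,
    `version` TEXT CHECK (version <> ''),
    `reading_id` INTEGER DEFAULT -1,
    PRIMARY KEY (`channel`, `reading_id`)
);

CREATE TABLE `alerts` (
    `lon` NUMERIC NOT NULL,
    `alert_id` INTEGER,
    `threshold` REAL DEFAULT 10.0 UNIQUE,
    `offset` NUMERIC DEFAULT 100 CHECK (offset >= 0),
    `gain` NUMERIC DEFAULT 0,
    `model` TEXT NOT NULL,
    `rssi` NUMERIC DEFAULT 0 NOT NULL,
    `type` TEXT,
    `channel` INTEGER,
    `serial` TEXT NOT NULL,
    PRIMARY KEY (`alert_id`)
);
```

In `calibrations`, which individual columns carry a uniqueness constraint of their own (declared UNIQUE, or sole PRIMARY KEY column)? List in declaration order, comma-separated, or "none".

none

- mac: no UNIQUE or single-column PK constraint.
- status: no UNIQUE or single-column PK constraint.
- calibration_id: part of a composite PRIMARY KEY — only the tuple is unique, not this column on its own.
- channel: no UNIQUE or single-column PK constraint.
- model: part of a composite PRIMARY KEY — only the tuple is unique, not this column on its own.
- offset: no UNIQUE or single-column PK constraint.
- name: no UNIQUE or single-column PK constraint.
- serial: no UNIQUE or single-column PK constraint.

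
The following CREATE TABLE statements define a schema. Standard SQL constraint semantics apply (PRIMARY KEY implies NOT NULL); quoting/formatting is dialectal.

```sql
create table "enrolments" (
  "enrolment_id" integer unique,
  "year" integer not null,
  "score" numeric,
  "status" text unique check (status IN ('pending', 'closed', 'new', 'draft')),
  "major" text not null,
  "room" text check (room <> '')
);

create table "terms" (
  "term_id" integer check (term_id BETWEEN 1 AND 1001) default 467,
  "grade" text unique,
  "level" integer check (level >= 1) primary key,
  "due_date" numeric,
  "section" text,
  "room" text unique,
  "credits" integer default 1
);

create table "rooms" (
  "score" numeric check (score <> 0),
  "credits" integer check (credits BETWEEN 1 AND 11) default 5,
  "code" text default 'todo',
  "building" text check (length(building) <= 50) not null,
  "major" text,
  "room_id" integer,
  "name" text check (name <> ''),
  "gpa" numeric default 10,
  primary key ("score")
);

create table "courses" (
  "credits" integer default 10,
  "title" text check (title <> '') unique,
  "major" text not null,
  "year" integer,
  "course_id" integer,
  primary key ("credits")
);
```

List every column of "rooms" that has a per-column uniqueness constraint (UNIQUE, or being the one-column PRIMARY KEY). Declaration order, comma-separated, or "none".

score

- score: single-column PRIMARY KEY → unique.
- credits: no UNIQUE or single-column PK constraint.
- code: no UNIQUE or single-column PK constraint.
- building: no UNIQUE or single-column PK constraint.
- major: no UNIQUE or single-column PK constraint.
- room_id: no UNIQUE or single-column PK constraint.
- name: no UNIQUE or single-column PK constraint.
- gpa: no UNIQUE or single-column PK constraint.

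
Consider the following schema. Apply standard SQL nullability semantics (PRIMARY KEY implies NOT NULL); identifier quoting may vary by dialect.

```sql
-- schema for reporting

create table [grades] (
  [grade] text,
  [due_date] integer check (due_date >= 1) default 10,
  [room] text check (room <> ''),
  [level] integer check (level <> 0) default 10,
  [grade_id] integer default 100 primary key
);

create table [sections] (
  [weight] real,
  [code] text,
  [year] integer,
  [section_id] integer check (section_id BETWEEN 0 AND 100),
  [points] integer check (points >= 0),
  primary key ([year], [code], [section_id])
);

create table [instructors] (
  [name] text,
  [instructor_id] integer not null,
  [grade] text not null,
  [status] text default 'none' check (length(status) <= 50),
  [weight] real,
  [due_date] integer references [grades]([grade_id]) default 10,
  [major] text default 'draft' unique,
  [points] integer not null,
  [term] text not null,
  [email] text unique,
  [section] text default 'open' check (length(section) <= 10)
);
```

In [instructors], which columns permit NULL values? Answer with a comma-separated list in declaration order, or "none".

- name: no NOT NULL constraint applies → nullable.
- instructor_id: declared NOT NULL → not nullable.
- grade: declared NOT NULL → not nullable.
- status: CHECK does not forbid NULL (a CHECK constraint passes when its expression is NULL) → nullable.
- weight: no NOT NULL constraint applies → nullable.
- due_date: a foreign key column may be NULL unless separately constrained → nullable.
- major: UNIQUE does not imply NOT NULL → nullable.
- points: declared NOT NULL → not nullable.
- term: declared NOT NULL → not nullable.
- email: UNIQUE does not imply NOT NULL → nullable.
- section: CHECK does not forbid NULL (a CHECK constraint passes when its expression is NULL) → nullable.

name, status, weight, due_date, major, email, section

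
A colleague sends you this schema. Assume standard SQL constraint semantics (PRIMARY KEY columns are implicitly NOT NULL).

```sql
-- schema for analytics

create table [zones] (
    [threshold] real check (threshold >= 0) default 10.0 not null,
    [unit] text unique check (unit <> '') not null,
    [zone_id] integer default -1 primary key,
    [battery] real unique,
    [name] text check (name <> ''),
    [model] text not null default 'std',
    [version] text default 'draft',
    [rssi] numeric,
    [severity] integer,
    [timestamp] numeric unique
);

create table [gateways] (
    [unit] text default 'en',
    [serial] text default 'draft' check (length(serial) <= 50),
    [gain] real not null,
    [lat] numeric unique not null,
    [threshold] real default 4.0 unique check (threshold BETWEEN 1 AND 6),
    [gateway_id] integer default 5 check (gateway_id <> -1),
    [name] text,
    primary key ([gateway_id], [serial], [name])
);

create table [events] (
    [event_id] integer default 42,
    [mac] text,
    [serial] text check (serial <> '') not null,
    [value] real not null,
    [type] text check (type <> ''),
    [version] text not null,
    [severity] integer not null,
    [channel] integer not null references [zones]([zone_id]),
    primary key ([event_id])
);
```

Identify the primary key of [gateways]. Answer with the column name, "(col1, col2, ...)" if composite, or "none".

(gateway_id, serial, name)

A table-level PRIMARY KEY clause names 3 columns: gateway_id, serial, name.
This is a composite key — the combination is unique, not each column individually.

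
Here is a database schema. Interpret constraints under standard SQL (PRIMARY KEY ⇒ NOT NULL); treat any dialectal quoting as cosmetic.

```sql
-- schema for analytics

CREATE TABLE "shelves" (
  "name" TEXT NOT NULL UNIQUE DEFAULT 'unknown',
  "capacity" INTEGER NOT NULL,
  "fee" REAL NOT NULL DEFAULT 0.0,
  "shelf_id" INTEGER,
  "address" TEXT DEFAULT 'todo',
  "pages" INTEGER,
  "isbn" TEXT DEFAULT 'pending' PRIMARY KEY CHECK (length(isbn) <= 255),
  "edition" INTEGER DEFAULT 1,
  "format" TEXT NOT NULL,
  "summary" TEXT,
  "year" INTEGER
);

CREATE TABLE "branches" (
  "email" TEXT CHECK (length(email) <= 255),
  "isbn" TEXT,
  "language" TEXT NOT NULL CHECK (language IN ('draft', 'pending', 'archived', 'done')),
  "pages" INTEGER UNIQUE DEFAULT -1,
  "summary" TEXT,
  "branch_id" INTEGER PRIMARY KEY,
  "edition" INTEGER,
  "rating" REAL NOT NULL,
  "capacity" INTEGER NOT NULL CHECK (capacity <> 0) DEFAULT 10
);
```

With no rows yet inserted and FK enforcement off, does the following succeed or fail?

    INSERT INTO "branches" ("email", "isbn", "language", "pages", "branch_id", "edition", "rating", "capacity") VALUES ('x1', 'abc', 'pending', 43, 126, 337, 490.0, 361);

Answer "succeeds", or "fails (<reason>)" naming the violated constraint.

NOT NULL columns: branch_id is supplied; capacity is supplied; language is supplied; rating is supplied.
CHECK constraints: 'x1' satisfies (length(email) <= 255); 'pending' satisfies (language IN ('draft', 'pending', 'archived', 'done')); 361 satisfies (capacity <> 0).
No constraint is violated.

succeeds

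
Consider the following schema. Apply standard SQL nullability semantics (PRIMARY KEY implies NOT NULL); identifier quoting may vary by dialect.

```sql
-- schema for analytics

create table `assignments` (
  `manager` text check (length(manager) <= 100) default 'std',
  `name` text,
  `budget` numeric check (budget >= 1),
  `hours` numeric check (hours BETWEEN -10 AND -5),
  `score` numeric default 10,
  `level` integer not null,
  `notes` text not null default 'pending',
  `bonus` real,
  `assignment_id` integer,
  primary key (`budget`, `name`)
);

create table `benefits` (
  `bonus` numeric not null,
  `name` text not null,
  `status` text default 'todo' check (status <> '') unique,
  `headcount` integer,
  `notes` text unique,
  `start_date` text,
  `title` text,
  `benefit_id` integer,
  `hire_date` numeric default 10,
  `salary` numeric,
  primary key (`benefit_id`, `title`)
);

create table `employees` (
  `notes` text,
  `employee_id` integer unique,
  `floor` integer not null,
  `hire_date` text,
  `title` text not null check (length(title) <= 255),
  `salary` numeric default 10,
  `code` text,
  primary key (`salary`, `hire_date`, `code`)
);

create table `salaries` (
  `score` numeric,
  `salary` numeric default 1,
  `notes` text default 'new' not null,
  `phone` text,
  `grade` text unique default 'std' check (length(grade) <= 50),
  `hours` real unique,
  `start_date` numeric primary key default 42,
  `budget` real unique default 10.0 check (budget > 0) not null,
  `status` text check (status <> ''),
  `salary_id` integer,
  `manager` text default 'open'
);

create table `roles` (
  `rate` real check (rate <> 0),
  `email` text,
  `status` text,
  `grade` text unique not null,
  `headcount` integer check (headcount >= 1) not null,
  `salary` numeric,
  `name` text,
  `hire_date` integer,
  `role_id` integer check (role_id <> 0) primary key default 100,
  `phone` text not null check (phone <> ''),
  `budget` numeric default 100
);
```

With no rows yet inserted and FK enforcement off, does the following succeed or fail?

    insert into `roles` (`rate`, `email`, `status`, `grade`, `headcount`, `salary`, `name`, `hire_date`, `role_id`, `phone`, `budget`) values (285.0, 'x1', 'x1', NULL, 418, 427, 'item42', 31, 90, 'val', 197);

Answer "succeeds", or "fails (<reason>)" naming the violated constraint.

grade is explicitly set to NULL, but grade is declared NOT NULL.

fails (NOT NULL on grade)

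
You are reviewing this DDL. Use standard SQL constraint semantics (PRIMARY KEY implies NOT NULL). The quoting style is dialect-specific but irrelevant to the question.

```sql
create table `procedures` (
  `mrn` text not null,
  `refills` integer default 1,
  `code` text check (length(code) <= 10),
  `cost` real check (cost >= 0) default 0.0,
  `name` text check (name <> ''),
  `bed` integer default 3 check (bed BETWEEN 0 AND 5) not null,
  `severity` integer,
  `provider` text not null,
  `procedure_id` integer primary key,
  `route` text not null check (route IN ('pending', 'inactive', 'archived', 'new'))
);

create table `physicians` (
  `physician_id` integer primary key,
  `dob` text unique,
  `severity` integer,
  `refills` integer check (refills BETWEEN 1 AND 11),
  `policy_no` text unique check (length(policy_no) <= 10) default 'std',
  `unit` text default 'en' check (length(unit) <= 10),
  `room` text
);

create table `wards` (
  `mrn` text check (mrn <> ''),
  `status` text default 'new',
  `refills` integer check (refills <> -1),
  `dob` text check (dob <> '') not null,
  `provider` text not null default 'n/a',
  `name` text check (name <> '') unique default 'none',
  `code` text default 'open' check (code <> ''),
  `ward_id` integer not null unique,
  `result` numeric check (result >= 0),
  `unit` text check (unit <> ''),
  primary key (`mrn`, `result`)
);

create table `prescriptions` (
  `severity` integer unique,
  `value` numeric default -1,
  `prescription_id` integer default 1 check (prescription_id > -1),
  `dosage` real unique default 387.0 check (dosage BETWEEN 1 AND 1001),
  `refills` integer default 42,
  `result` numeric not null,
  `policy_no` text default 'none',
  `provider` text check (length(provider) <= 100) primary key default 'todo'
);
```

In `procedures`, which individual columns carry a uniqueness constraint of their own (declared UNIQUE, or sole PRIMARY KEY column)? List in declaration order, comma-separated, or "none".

procedure_id

- mrn: no UNIQUE or single-column PK constraint.
- refills: no UNIQUE or single-column PK constraint.
- code: no UNIQUE or single-column PK constraint.
- cost: no UNIQUE or single-column PK constraint.
- name: no UNIQUE or single-column PK constraint.
- bed: no UNIQUE or single-column PK constraint.
- severity: no UNIQUE or single-column PK constraint.
- provider: no UNIQUE or single-column PK constraint.
- procedure_id: single-column PRIMARY KEY → unique.
- route: no UNIQUE or single-column PK constraint.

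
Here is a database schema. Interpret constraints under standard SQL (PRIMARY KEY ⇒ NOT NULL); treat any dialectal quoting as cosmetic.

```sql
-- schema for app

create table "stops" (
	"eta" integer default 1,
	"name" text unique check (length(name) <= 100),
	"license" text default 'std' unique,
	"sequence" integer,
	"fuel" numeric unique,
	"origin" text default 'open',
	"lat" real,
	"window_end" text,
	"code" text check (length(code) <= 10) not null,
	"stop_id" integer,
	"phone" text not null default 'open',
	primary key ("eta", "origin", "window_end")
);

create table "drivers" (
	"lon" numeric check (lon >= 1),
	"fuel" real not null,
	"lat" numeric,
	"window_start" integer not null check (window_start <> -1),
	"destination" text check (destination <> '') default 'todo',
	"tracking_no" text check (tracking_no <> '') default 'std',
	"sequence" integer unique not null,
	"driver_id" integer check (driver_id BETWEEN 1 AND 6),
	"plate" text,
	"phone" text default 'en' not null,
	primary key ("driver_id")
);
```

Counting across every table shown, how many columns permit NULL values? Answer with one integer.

11

stops: 6 nullable (name, license, sequence, fuel, lat, stop_id — PK (eta, origin, window_end) and explicit NOT NULL columns excluded).
drivers: 5 nullable (lon, lat, destination, tracking_no, plate — PK (driver_id) and explicit NOT NULL columns excluded).
Total: 6 + 5 = 11.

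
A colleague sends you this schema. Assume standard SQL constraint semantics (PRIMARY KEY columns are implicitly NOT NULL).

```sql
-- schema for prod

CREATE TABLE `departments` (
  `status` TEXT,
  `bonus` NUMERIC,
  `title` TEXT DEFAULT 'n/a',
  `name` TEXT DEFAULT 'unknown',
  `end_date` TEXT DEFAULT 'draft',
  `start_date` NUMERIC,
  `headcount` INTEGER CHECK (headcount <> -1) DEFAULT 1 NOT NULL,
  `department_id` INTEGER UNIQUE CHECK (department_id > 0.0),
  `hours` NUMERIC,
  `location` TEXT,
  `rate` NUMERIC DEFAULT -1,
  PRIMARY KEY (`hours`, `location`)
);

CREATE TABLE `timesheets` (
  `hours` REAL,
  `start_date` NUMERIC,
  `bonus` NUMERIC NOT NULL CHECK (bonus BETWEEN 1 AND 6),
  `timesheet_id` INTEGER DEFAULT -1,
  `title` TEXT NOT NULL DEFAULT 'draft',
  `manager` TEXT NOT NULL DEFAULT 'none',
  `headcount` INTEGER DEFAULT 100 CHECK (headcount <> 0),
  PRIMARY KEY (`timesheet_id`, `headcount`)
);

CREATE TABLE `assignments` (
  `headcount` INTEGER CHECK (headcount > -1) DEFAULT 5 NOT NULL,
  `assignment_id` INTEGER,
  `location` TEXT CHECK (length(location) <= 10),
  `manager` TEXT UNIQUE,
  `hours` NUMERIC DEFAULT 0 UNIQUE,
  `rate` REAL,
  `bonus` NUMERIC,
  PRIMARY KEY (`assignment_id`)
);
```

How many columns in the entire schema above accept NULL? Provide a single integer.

15

departments: 8 nullable (status, bonus, title, name, end_date, start_date, department_id, rate — PK (hours, location) and explicit NOT NULL columns excluded).
timesheets: 2 nullable (hours, start_date — PK (timesheet_id, headcount) and explicit NOT NULL columns excluded).
assignments: 5 nullable (location, manager, hours, rate, bonus — PK (assignment_id) and explicit NOT NULL columns excluded).
Total: 8 + 2 + 5 = 15.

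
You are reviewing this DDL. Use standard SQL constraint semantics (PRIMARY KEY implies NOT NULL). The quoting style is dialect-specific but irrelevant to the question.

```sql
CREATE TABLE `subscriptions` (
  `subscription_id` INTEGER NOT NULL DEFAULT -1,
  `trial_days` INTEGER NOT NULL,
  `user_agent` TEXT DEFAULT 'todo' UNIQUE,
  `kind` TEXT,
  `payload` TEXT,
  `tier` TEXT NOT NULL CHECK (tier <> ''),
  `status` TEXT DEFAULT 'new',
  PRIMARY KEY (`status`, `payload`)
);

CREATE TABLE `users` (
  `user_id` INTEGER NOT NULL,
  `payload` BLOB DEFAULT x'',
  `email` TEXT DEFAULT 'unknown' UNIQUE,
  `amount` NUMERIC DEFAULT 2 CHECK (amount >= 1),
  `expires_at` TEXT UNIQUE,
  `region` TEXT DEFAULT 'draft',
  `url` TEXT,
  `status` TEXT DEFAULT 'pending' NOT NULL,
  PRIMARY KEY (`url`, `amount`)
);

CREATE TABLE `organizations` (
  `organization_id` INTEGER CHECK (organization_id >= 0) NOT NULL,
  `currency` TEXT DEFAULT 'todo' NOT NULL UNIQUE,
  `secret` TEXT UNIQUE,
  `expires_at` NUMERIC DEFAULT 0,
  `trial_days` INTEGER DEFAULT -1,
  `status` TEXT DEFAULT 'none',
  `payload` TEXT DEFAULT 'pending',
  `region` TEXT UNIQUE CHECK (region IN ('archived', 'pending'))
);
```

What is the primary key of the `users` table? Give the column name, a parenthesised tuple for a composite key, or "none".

(url, amount)

A table-level PRIMARY KEY clause names 2 columns: url, amount.
This is a composite key — the combination is unique, not each column individually.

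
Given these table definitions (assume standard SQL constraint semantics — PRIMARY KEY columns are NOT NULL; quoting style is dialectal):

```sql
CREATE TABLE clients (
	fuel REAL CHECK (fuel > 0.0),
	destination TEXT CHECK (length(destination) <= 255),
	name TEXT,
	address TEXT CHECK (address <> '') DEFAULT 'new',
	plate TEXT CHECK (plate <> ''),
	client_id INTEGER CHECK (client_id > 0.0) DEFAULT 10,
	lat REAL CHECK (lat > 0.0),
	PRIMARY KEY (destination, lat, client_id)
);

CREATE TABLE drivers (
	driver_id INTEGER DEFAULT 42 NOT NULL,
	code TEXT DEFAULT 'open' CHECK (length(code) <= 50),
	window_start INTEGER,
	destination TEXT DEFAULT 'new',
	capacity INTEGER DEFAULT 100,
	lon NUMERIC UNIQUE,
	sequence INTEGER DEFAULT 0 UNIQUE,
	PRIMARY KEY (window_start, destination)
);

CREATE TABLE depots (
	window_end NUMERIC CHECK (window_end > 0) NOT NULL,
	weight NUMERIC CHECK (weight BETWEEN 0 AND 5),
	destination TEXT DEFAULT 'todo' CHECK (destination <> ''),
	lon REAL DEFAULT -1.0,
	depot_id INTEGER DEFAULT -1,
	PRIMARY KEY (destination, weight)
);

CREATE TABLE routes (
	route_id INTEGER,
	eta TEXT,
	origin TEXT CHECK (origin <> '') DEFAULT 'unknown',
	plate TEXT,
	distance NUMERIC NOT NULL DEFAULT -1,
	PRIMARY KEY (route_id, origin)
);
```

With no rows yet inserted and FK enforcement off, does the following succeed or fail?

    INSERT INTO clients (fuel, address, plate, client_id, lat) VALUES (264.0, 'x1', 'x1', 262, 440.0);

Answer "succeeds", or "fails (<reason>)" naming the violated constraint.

fails (NOT NULL on destination)

destination is omitted from the column list and has no DEFAULT, so it would receive NULL.
But destination is part of the PRIMARY KEY (implied NOT NULL).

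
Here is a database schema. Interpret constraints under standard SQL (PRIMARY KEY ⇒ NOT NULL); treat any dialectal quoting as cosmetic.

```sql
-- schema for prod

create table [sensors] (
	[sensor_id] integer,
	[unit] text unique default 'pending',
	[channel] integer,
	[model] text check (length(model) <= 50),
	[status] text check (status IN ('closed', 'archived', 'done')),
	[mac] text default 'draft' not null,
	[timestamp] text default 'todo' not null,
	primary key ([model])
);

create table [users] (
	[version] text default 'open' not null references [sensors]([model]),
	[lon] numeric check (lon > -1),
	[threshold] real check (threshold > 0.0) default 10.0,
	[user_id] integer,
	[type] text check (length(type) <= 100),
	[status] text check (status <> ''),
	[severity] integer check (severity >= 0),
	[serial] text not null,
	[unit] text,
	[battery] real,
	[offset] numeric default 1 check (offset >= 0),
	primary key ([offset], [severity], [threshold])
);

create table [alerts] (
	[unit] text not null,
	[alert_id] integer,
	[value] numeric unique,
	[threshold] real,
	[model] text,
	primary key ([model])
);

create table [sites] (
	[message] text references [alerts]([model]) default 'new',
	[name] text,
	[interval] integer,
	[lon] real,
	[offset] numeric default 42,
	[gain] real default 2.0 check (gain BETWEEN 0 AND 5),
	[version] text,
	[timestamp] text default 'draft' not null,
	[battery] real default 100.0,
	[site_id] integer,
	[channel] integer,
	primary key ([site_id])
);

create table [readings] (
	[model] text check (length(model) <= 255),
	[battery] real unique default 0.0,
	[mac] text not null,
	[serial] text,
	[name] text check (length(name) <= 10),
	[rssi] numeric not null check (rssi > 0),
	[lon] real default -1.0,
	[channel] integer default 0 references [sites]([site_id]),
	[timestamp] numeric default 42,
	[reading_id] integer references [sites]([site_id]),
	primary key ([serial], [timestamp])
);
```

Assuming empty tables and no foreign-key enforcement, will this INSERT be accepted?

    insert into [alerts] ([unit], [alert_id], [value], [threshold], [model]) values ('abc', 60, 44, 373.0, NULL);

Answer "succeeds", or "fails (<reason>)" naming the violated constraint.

fails (NOT NULL on model)

model is explicitly set to NULL, but model is part of the PRIMARY KEY (implied NOT NULL).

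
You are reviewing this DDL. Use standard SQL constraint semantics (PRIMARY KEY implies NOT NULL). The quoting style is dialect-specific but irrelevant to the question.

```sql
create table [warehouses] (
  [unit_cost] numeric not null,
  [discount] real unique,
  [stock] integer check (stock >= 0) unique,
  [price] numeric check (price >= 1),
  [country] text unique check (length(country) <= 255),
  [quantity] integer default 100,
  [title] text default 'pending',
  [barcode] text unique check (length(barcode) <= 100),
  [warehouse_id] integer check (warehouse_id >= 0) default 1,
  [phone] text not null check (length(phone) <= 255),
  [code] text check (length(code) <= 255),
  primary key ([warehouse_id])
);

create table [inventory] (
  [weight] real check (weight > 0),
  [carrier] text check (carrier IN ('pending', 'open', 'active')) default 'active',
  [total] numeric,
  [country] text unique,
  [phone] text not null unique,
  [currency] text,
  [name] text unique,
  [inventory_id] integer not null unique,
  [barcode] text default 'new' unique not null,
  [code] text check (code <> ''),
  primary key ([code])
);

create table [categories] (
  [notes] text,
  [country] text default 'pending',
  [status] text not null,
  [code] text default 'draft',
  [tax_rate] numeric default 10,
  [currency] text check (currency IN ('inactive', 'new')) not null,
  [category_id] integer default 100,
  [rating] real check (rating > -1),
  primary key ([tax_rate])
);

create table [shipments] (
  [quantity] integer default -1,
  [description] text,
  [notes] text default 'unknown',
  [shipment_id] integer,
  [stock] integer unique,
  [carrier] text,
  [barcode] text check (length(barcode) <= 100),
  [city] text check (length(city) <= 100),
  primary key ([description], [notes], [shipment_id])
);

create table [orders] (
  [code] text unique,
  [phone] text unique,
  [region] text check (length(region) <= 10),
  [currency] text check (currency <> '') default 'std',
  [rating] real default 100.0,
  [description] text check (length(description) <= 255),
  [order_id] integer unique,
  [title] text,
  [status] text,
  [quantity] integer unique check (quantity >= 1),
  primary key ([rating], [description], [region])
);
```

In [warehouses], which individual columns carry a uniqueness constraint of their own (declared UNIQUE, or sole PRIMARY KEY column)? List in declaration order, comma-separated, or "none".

- unit_cost: no UNIQUE or single-column PK constraint.
- discount: declared UNIQUE → unique.
- stock: declared UNIQUE → unique.
- price: no UNIQUE or single-column PK constraint.
- country: declared UNIQUE → unique.
- quantity: no UNIQUE or single-column PK constraint.
- title: no UNIQUE or single-column PK constraint.
- barcode: declared UNIQUE → unique.
- warehouse_id: single-column PRIMARY KEY → unique.
- phone: no UNIQUE or single-column PK constraint.
- code: no UNIQUE or single-column PK constraint.

discount, stock, country, barcode, warehouse_id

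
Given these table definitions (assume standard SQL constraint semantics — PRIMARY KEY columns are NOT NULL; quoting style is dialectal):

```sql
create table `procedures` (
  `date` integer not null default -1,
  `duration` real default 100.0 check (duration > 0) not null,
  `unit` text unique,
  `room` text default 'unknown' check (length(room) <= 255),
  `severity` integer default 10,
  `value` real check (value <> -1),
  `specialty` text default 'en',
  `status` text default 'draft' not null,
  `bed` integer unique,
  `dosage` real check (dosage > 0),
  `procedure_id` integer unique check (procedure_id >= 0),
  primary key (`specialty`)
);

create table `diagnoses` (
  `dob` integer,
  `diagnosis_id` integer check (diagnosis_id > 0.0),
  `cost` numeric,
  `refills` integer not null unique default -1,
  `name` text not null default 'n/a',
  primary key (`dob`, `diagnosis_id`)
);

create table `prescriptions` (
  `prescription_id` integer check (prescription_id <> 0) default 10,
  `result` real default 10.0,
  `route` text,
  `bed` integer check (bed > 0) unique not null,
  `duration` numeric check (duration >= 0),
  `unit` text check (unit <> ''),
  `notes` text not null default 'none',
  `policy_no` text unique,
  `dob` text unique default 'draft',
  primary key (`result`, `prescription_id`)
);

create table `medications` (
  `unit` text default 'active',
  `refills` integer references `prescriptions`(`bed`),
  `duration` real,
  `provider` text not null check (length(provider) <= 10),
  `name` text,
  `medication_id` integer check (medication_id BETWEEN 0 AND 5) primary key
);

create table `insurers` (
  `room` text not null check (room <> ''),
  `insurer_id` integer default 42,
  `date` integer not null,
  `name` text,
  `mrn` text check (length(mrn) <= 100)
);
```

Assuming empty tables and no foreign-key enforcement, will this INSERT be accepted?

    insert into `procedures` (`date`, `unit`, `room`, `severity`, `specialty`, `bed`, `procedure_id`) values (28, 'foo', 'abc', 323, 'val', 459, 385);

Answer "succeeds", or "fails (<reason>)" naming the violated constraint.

NOT NULL columns: date is supplied; duration defaults to 100.0; specialty is supplied; status defaults to 'draft'.
CHECK constraints: 'abc' satisfies (length(room) <= 255); 385 satisfies (procedure_id >= 0).
No constraint is violated.

succeeds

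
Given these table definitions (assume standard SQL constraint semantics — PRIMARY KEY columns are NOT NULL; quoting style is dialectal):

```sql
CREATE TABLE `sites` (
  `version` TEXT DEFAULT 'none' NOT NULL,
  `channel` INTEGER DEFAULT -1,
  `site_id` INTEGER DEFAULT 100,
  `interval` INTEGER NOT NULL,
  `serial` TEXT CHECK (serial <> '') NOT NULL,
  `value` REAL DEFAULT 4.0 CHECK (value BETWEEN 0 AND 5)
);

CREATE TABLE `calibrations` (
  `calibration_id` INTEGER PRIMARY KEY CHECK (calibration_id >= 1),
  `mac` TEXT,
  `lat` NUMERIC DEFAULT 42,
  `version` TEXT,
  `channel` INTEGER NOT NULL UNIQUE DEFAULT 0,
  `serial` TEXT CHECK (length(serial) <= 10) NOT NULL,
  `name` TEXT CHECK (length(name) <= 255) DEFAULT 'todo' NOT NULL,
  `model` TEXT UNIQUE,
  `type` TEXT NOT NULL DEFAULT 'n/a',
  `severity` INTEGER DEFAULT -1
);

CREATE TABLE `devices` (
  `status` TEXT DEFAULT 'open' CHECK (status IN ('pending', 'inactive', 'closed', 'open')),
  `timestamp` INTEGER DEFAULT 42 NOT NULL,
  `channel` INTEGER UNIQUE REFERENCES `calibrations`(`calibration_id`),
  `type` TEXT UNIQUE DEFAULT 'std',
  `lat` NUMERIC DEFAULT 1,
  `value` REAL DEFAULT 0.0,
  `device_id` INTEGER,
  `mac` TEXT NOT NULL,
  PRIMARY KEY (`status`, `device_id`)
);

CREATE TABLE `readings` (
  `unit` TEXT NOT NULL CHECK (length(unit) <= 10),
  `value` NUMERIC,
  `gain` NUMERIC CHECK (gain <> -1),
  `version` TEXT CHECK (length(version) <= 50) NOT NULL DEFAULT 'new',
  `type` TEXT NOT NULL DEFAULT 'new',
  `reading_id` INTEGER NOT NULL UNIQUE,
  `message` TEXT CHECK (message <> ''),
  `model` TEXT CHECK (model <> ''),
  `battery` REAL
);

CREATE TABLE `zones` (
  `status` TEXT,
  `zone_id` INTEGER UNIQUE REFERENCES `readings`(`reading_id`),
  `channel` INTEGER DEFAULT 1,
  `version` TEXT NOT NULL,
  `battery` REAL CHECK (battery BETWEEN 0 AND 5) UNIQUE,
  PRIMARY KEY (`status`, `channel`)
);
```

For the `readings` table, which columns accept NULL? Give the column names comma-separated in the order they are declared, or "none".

value, gain, message, model, battery

- unit: declared NOT NULL → not nullable.
- value: no NOT NULL constraint applies → nullable.
- gain: CHECK does not forbid NULL (a CHECK constraint passes when its expression is NULL) → nullable.
- version: declared NOT NULL → not nullable.
- type: declared NOT NULL → not nullable.
- reading_id: declared NOT NULL → not nullable.
- message: CHECK does not forbid NULL (a CHECK constraint passes when its expression is NULL) → nullable.
- model: CHECK does not forbid NULL (a CHECK constraint passes when its expression is NULL) → nullable.
- battery: no NOT NULL constraint applies → nullable.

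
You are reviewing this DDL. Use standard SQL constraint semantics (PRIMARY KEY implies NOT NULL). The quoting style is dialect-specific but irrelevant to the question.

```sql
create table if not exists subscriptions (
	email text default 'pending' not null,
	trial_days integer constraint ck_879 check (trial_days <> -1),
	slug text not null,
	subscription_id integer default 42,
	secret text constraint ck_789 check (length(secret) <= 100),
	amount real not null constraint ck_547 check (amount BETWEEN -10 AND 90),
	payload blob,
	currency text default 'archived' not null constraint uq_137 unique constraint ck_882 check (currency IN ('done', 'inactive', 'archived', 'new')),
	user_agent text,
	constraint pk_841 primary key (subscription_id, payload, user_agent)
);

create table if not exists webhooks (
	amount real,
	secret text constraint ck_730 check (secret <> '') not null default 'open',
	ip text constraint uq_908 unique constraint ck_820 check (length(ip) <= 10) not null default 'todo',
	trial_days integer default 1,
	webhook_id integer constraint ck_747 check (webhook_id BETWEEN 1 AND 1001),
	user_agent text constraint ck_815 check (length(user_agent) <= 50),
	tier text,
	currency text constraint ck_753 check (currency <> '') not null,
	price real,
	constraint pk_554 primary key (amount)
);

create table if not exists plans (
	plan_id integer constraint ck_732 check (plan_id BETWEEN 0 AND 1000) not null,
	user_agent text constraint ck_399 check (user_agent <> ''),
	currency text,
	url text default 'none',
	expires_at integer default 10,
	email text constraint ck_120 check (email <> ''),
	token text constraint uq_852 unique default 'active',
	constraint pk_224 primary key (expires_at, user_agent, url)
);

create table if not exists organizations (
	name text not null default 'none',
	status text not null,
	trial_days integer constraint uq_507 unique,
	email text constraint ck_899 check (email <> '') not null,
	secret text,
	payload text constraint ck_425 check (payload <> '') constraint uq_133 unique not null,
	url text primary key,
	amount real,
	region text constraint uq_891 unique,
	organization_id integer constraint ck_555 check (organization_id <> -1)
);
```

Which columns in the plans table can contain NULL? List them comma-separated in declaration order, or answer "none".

- plan_id: declared NOT NULL → not nullable.
- user_agent: part of the PRIMARY KEY, which implies NOT NULL → not nullable.
- currency: no NOT NULL constraint applies → nullable.
- url: part of the PRIMARY KEY, which implies NOT NULL → not nullable.
- expires_at: part of the PRIMARY KEY, which implies NOT NULL → not nullable.
- email: CHECK does not forbid NULL (a CHECK constraint passes when its expression is NULL) → nullable.
- token: UNIQUE does not imply NOT NULL → nullable.

currency, email, token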